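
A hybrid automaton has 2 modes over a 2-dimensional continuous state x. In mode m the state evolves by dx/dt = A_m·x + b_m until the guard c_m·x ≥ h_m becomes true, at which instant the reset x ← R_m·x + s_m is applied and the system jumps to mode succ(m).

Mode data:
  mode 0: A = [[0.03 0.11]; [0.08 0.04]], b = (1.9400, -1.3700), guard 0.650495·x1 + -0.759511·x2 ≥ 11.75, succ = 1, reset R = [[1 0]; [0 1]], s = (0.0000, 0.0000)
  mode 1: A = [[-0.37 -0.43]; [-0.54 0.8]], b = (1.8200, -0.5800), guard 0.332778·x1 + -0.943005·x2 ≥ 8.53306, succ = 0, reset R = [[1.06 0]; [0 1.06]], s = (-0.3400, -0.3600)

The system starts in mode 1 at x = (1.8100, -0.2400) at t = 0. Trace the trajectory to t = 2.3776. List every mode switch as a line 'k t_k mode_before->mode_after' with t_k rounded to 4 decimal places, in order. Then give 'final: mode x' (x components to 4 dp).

Mode 1: guard c·x = 8.5331 hit at Δt = 1.5666 (t = 1.5666), x⁻ = (4.8177, -7.3487) → reset → x⁺ = (4.7668, -8.1496), jump to mode 0
Mode 0: flow for 0.8110 to horizon, guard not reached → x = (5.6933, -9.2025)

1 1.5666 1->0
final: 0 5.6933 -9.2025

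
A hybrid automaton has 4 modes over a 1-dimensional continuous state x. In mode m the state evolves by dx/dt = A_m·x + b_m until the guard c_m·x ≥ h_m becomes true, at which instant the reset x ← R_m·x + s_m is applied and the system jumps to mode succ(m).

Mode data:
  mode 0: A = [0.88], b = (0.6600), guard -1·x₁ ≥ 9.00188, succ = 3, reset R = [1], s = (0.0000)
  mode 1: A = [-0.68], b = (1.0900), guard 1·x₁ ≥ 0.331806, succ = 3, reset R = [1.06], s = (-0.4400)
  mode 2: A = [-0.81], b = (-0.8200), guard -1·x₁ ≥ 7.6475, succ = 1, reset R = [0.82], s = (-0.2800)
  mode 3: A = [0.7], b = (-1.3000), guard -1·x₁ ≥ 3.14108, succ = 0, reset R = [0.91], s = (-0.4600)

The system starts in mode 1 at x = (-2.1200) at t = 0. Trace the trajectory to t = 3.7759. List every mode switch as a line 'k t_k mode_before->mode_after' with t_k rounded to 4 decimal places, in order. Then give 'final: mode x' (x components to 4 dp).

Mode 1: guard c·x = 0.3318 hit at Δt = 1.5803 (t = 1.5803), x⁻ = (0.3318) → reset → x⁺ = (-0.0883), jump to mode 3
Mode 3: guard c·x = 3.1411 hit at Δt = 1.3480 (t = 2.9283), x⁻ = (-3.1411) → reset → x⁺ = (-3.3184), jump to mode 0
Mode 0: flow for 0.8476 to horizon, guard not reached → x = (-6.1650)

1 1.5803 1->3
2 2.9283 3->0
final: 0 -6.1650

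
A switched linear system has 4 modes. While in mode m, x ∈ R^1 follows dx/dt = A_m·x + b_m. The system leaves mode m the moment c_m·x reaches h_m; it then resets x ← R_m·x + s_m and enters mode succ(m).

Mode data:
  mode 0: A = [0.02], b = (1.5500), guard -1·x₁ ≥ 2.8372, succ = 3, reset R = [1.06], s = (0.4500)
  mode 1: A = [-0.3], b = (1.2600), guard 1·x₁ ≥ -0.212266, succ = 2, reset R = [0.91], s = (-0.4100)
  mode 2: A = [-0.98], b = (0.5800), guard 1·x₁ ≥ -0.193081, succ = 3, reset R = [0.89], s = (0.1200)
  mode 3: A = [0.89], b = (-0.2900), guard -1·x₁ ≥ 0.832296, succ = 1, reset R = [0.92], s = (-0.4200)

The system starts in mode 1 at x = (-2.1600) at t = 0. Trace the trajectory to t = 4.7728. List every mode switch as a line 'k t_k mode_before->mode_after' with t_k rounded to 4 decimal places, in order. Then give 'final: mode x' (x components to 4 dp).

Mode 1: guard c·x = -0.2123 hit at Δt = 1.2188 (t = 1.2188), x⁻ = (-0.2123) → reset → x⁺ = (-0.6032), jump to mode 2
Mode 2: guard c·x = -0.1931 hit at Δt = 0.4289 (t = 1.6477), x⁻ = (-0.1931) → reset → x⁺ = (-0.0518), jump to mode 3
Mode 3: guard c·x = 0.8323 hit at Δt = 1.2590 (t = 2.9067), x⁻ = (-0.8323) → reset → x⁺ = (-1.1857), jump to mode 1
Mode 1: guard c·x = -0.2123 hit at Δt = 0.6645 (t = 3.5712), x⁻ = (-0.2123) → reset → x⁺ = (-0.6032), jump to mode 2
Mode 2: guard c·x = -0.1931 hit at Δt = 0.4289 (t = 4.0001), x⁻ = (-0.1931) → reset → x⁺ = (-0.0518), jump to mode 3
Mode 3: flow for 0.7727 to horizon, guard not reached → x = (-0.4254)

1 1.2188 1->2
2 1.6477 2->3
3 2.9067 3->1
4 3.5712 1->2
5 4.0001 2->3
final: 3 -0.4254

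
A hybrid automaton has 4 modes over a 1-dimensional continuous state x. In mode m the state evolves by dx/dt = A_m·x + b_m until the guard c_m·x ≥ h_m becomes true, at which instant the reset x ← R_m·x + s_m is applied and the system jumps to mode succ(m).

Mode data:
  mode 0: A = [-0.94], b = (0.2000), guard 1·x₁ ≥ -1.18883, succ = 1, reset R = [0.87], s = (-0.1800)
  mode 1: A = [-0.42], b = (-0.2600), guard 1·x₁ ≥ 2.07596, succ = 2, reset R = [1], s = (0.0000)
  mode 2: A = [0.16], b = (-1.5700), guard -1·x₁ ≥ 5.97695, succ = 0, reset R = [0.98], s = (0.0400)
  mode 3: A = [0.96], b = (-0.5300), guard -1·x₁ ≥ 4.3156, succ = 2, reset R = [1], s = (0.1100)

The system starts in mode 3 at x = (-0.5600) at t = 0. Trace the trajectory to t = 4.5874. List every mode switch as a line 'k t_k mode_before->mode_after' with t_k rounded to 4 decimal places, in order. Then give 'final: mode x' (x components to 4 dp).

1 1.5379 3->2
2 2.2816 2->0
3 3.8339 0->1
final: 1 -1.0528

Mode 3: guard c·x = 4.3156 hit at Δt = 1.5379 (t = 1.5379), x⁻ = (-4.3156) → reset → x⁺ = (-4.2056), jump to mode 2
Mode 2: guard c·x = 5.9770 hit at Δt = 0.7437 (t = 2.2816), x⁻ = (-5.9770) → reset → x⁺ = (-5.8174), jump to mode 0
Mode 0: guard c·x = -1.1888 hit at Δt = 1.5523 (t = 3.8339), x⁻ = (-1.1888) → reset → x⁺ = (-1.2143), jump to mode 1
Mode 1: flow for 0.7535 to horizon, guard not reached → x = (-1.0528)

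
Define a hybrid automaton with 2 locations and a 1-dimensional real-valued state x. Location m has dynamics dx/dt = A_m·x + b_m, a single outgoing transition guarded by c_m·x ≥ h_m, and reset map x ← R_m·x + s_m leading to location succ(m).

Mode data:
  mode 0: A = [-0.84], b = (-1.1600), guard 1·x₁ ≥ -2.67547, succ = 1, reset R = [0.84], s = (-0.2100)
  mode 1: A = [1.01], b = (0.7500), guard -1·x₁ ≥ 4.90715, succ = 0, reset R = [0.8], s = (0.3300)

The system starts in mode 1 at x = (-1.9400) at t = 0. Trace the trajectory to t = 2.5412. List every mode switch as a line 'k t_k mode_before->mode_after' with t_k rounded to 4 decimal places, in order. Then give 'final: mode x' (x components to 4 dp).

1 1.2341 1->0
2 1.8734 0->1
final: 1 -4.1088

Mode 1: guard c·x = 4.9071 hit at Δt = 1.2341 (t = 1.2341), x⁻ = (-4.9071) → reset → x⁺ = (-3.5957), jump to mode 0
Mode 0: guard c·x = -2.6755 hit at Δt = 0.6393 (t = 1.8734), x⁻ = (-2.6755) → reset → x⁺ = (-2.4574), jump to mode 1
Mode 1: flow for 0.6678 to horizon, guard not reached → x = (-4.1088)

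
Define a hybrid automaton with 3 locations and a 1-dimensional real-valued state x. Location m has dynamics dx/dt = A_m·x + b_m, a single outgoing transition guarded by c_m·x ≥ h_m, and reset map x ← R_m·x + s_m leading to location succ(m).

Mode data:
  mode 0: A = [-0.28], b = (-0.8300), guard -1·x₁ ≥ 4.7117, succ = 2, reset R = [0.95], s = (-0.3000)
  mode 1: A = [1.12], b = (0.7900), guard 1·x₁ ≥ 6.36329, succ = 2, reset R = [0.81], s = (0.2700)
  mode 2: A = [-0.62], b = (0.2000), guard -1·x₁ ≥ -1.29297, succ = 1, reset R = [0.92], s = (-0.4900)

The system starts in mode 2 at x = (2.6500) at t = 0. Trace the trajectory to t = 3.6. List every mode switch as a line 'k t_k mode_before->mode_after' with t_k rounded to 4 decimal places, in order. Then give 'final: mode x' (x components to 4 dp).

Mode 2: guard c·x = -1.2930 hit at Δt = 1.4110 (t = 1.4110), x⁻ = (1.2930) → reset → x⁺ = (0.6995), jump to mode 1
Mode 1: guard c·x = 6.3633 hit at Δt = 1.4426 (t = 2.8536), x⁻ = (6.3633) → reset → x⁺ = (5.4243), jump to mode 2
Mode 2: flow for 0.7464 to horizon, guard not reached → x = (3.5343)

1 1.4110 2->1
2 2.8536 1->2
final: 2 3.5343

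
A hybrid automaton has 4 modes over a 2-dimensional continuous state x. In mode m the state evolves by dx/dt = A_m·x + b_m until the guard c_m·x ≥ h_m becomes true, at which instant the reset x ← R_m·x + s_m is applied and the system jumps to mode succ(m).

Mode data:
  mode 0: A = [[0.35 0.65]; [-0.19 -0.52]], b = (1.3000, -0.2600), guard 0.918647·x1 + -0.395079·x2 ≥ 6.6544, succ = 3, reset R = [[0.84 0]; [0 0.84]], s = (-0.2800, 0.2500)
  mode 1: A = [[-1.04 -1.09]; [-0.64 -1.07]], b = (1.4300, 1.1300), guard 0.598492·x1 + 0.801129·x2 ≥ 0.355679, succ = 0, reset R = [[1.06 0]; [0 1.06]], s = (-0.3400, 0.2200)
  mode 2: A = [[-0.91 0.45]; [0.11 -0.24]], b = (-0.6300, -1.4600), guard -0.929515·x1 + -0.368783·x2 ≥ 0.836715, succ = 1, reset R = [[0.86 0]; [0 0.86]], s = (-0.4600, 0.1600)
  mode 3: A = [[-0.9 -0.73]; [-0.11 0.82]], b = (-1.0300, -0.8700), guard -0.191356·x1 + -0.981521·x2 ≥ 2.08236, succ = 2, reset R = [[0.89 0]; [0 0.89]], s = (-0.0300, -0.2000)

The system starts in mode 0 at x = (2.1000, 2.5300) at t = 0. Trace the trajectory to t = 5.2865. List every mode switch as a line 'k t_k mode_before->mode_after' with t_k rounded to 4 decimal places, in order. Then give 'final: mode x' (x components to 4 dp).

Mode 0: guard c·x = 6.6544 hit at Δt = 1.3786 (t = 1.3786), x⁻ = (7.2656, 0.0510) → reset → x⁺ = (5.8231, 0.2928), jump to mode 3
Mode 3: guard c·x = 2.0824 hit at Δt = 1.4221 (t = 2.8007), x⁻ = (1.4573, -2.4057) → reset → x⁺ = (1.2670, -2.3411), jump to mode 2
Mode 2: guard c·x = 0.8367 hit at Δt = 0.4590 (t = 3.2597), x⁻ = (0.1707, -2.6991) → reset → x⁺ = (-0.3132, -2.1612), jump to mode 1
Mode 1: guard c·x = 0.3557 hit at Δt = 0.8492 (t = 4.1089), x⁻ = (1.3250, -0.5459) → reset → x⁺ = (1.0645, -0.3586), jump to mode 0
Mode 0: flow for 1.1776 to horizon, guard not reached → x = (2.9936, -0.7726)

1 1.3786 0->3
2 2.8007 3->2
3 3.2597 2->1
4 4.1089 1->0
final: 0 2.9936 -0.7726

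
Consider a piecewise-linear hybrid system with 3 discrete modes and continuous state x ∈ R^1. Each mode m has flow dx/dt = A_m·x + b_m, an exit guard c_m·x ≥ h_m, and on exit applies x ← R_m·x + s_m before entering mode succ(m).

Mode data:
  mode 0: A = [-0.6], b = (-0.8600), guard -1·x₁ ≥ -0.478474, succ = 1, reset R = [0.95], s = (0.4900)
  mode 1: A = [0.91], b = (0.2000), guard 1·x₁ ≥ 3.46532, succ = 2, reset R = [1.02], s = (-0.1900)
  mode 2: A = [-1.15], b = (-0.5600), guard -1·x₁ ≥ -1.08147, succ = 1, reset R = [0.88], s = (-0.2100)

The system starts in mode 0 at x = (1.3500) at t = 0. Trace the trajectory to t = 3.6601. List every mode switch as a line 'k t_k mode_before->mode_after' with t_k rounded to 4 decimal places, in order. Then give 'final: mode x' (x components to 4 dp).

Mode 0: guard c·x = -0.4785 hit at Δt = 0.6260 (t = 0.6260), x⁻ = (0.4785) → reset → x⁺ = (0.9446), jump to mode 1
Mode 1: guard c·x = 3.4653 hit at Δt = 1.2661 (t = 1.8921), x⁻ = (3.4653) → reset → x⁺ = (3.3446), jump to mode 2
Mode 2: guard c·x = -1.0815 hit at Δt = 0.7767 (t = 2.6688), x⁻ = (1.0815) → reset → x⁺ = (0.7417), jump to mode 1
Mode 1: flow for 0.9913 to horizon, guard not reached → x = (2.1500)

1 0.6260 0->1
2 1.8921 1->2
3 2.6688 2->1
final: 1 2.1500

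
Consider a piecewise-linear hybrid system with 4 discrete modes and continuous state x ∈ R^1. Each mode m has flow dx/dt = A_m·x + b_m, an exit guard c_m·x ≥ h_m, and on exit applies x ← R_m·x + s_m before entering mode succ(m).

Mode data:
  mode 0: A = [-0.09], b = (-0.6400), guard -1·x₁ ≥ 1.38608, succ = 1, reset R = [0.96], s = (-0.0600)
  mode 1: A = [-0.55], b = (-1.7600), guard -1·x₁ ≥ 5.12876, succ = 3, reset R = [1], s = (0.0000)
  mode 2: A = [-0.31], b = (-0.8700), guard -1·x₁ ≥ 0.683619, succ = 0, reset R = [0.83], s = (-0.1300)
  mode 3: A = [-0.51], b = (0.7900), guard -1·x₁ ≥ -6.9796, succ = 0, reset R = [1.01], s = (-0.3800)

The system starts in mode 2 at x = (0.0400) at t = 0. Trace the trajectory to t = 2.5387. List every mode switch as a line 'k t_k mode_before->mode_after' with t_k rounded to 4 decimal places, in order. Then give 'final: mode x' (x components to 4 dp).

Mode 2: guard c·x = 0.6836 hit at Δt = 0.9462 (t = 0.9462), x⁻ = (-0.6836) → reset → x⁺ = (-0.6974), jump to mode 0
Mode 0: guard c·x = 1.3861 hit at Δt = 1.2621 (t = 2.2083), x⁻ = (-1.3861) → reset → x⁺ = (-1.3906), jump to mode 1
Mode 1: flow for 0.3304 to horizon, guard not reached → x = (-1.6913)

1 0.9462 2->0
2 2.2083 0->1
final: 1 -1.6913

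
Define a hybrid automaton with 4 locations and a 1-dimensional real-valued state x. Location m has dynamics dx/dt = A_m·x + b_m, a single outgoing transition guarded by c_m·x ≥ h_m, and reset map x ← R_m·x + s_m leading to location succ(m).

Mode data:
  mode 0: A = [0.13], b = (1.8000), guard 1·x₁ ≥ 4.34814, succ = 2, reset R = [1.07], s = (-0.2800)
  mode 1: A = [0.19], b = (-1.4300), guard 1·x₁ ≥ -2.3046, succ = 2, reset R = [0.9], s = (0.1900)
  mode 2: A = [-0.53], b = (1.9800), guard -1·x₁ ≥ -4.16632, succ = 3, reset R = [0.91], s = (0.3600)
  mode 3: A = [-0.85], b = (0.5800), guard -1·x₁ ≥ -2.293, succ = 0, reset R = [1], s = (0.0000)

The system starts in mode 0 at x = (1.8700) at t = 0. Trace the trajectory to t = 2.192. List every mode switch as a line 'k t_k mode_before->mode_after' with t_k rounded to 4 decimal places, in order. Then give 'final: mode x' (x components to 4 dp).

Mode 0: guard c·x = 4.3481 hit at Δt = 1.1263 (t = 1.1263), x⁻ = (4.3481) → reset → x⁺ = (4.3725), jump to mode 2
Mode 2: guard c·x = -4.1663 hit at Δt = 0.7384 (t = 1.8647), x⁻ = (4.1663) → reset → x⁺ = (4.1514), jump to mode 3
Mode 3: flow for 0.3273 to horizon, guard not reached → x = (3.3089)

1 1.1263 0->2
2 1.8647 2->3
final: 3 3.3089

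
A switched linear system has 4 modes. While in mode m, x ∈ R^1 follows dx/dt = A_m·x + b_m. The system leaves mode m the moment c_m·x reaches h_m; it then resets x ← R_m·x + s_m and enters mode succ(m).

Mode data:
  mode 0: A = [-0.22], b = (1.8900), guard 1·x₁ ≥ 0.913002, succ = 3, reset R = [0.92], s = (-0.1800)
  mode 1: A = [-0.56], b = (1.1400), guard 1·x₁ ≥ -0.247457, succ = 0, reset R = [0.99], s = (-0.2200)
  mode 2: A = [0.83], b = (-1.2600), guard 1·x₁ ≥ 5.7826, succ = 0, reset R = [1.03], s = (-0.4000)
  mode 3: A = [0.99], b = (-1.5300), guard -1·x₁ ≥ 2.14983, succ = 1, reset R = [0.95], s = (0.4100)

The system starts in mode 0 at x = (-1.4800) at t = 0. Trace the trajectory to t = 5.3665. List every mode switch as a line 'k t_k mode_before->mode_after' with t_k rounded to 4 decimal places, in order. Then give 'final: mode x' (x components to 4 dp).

Mode 0: guard c·x = 0.9130 hit at Δt = 1.2332 (t = 1.2332), x⁻ = (0.9130) → reset → x⁺ = (0.6600), jump to mode 3
Mode 3: guard c·x = 2.1498 hit at Δt = 1.4431 (t = 2.6763), x⁻ = (-2.1498) → reset → x⁺ = (-1.6323), jump to mode 1
Mode 1: guard c·x = -0.2475 hit at Δt = 0.8466 (t = 3.5229), x⁻ = (-0.2475) → reset → x⁺ = (-0.4650), jump to mode 0
Mode 0: guard c·x = 0.9130 hit at Δt = 0.7503 (t = 4.2732), x⁻ = (0.9130) → reset → x⁺ = (0.6600), jump to mode 3
Mode 3: flow for 1.0933 to horizon, guard not reached → x = (-1.0682)

1 1.2332 0->3
2 2.6763 3->1
3 3.5229 1->0
4 4.2732 0->3
final: 3 -1.0682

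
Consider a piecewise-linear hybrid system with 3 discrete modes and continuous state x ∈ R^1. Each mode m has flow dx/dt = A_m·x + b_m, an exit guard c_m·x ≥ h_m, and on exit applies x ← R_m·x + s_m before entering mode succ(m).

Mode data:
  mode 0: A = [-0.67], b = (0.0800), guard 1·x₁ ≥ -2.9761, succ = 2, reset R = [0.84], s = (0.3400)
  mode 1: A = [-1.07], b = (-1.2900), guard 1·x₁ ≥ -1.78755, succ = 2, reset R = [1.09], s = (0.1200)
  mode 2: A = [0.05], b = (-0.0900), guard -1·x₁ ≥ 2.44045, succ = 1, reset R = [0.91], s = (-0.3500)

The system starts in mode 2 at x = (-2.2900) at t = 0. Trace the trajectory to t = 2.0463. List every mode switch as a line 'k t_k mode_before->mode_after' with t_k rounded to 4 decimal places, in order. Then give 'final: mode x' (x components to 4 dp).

1 0.7225 2->1
2 1.5194 1->2
final: 2 -1.9253

Mode 2: guard c·x = 2.4404 hit at Δt = 0.7225 (t = 0.7225), x⁻ = (-2.4404) → reset → x⁺ = (-2.5708), jump to mode 1
Mode 1: guard c·x = -1.7875 hit at Δt = 0.7969 (t = 1.5194), x⁻ = (-1.7875) → reset → x⁺ = (-1.8284), jump to mode 2
Mode 2: flow for 0.5269 to horizon, guard not reached → x = (-1.9253)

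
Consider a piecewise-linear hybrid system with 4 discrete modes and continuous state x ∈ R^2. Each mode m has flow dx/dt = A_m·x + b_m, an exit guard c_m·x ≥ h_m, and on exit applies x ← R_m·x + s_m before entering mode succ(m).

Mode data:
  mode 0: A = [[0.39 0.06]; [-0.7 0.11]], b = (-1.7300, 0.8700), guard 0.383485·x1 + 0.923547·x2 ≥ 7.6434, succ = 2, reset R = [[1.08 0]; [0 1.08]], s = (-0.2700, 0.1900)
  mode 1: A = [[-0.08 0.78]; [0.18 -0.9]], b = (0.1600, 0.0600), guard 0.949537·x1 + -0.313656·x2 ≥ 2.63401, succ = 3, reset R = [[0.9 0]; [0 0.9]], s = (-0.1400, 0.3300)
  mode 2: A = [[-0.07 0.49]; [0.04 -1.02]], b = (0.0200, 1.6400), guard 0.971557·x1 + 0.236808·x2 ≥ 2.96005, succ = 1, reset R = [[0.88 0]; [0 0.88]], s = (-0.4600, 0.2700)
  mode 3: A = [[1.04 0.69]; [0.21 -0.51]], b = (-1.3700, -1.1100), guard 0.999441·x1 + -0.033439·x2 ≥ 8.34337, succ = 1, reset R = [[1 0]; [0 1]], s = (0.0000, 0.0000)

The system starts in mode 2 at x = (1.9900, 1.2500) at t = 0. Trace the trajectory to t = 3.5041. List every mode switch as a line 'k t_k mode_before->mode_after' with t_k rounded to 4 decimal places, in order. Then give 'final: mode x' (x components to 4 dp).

Mode 2: guard c·x = 2.9600 hit at Δt = 1.1988 (t = 1.1988), x⁻ = (2.6644, 1.5685) → reset → x⁺ = (1.8847, 1.6502), jump to mode 1
Mode 1: guard c·x = 2.6340 hit at Δt = 1.3530 (t = 2.5518), x⁻ = (3.0749, 0.9108) → reset → x⁺ = (2.6274, 1.1497), jump to mode 3
Mode 3: flow for 0.9523 to horizon, guard not reached → x = (5.7540, 0.5190)

1 1.1988 2->1
2 2.5518 1->3
final: 3 5.7540 0.5190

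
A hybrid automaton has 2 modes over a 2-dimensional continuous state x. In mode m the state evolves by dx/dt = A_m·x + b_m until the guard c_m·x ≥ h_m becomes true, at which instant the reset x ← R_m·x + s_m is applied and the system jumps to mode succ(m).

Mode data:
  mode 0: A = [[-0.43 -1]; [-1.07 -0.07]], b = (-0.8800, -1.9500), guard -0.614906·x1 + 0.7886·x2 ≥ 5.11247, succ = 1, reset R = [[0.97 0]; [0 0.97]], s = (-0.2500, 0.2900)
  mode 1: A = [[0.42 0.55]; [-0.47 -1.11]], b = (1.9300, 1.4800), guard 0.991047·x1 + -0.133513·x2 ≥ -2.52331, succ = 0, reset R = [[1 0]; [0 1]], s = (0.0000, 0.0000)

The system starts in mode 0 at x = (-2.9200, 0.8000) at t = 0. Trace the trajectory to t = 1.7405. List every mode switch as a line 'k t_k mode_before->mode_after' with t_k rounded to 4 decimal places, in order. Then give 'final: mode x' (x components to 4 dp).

Mode 0: guard c·x = 5.1125 hit at Δt = 1.3330 (t = 1.3330), x⁻ = (-4.4269, 3.0311) → reset → x⁺ = (-4.5441, 3.2302), jump to mode 1
Mode 1: flow for 0.4075 to horizon, guard not reached → x = (-3.7488, 3.1758)

1 1.3330 0->1
final: 1 -3.7488 3.1758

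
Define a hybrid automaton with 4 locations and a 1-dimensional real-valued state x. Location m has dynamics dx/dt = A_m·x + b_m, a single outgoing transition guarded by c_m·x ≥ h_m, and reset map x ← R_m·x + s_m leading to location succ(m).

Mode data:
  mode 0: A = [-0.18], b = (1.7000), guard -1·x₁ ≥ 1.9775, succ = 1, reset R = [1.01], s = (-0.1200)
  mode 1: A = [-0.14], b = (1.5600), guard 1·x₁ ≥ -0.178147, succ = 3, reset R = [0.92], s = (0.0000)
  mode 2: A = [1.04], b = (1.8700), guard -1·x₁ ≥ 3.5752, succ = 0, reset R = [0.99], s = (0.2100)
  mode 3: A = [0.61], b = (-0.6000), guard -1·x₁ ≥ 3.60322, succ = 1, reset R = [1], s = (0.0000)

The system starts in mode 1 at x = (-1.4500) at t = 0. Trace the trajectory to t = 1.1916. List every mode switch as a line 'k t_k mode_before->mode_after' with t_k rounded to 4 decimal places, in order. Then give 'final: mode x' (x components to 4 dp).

1 0.7605 1->3
final: 3 -0.5091

Mode 1: guard c·x = -0.1781 hit at Δt = 0.7605 (t = 0.7605), x⁻ = (-0.1781) → reset → x⁺ = (-0.1639), jump to mode 3
Mode 3: flow for 0.4311 to horizon, guard not reached → x = (-0.5091)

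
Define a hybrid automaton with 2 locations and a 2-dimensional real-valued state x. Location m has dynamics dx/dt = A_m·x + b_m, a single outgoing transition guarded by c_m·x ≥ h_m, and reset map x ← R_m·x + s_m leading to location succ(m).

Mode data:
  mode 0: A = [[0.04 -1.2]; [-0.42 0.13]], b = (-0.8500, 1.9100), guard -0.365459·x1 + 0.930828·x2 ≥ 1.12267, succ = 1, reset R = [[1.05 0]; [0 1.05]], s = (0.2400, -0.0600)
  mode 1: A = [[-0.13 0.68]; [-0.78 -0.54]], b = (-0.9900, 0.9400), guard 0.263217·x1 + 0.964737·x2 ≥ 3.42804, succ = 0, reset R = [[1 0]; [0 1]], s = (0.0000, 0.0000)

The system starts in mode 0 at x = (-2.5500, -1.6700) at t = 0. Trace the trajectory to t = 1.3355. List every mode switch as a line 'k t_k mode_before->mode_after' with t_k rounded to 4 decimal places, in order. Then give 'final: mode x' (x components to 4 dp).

Mode 0: guard c·x = 1.1227 hit at Δt = 0.6565 (t = 0.6565), x⁻ = (-2.5796, 0.1933) → reset → x⁺ = (-2.4686, 0.1430), jump to mode 1
Mode 1: flow for 0.6790 to horizon, guard not reached → x = (-2.4572, 1.7526)

1 0.6565 0->1
final: 1 -2.4572 1.7526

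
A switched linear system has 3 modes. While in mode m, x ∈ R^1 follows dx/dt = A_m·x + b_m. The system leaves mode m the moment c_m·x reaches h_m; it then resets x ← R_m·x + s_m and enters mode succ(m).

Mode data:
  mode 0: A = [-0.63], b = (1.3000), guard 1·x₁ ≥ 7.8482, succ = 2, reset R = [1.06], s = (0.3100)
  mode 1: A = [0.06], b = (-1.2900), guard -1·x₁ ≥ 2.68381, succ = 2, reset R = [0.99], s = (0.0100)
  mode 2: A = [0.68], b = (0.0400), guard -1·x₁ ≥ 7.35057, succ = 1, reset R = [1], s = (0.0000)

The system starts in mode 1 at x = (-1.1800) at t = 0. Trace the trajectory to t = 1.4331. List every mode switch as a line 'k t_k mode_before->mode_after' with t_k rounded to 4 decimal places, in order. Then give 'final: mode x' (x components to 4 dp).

1 1.0700 1->2
final: 2 -3.3718

Mode 1: guard c·x = 2.6838 hit at Δt = 1.0700 (t = 1.0700), x⁻ = (-2.6838) → reset → x⁺ = (-2.6470), jump to mode 2
Mode 2: flow for 0.3631 to horizon, guard not reached → x = (-3.3718)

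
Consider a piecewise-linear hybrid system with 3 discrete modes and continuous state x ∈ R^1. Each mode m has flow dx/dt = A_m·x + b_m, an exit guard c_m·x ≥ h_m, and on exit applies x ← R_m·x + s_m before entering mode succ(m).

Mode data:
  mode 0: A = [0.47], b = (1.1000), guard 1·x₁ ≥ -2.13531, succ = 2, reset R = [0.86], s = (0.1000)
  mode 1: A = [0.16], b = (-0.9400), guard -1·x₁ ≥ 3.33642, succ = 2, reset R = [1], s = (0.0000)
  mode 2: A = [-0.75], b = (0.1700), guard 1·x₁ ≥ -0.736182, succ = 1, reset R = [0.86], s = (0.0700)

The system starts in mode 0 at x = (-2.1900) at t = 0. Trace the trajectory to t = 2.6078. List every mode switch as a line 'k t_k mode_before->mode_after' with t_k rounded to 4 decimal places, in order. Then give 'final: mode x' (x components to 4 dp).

1 0.6598 0->2
2 1.6096 2->1
final: 1 -1.6780

Mode 0: guard c·x = -2.1353 hit at Δt = 0.6598 (t = 0.6598), x⁻ = (-2.1353) → reset → x⁺ = (-1.7364), jump to mode 2
Mode 2: guard c·x = -0.7362 hit at Δt = 0.9498 (t = 1.6096), x⁻ = (-0.7362) → reset → x⁺ = (-0.5631), jump to mode 1
Mode 1: flow for 0.9982 to horizon, guard not reached → x = (-1.6780)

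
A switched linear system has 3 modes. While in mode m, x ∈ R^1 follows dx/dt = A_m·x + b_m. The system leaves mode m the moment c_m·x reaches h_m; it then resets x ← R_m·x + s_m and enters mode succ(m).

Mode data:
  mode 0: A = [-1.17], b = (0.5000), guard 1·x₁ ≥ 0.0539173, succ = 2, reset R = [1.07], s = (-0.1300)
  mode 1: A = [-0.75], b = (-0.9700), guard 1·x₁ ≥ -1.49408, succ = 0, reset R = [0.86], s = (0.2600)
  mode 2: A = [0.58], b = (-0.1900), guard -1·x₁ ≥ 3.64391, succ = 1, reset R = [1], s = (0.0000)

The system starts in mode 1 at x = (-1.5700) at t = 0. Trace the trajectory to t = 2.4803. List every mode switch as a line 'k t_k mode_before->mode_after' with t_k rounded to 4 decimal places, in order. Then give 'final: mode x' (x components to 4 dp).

1 0.4277 1->0
2 1.5885 0->2
final: 2 -0.3432

Mode 1: guard c·x = -1.4941 hit at Δt = 0.4277 (t = 0.4277), x⁻ = (-1.4941) → reset → x⁺ = (-1.0249), jump to mode 0
Mode 0: guard c·x = 0.0539 hit at Δt = 1.1608 (t = 1.5885), x⁻ = (0.0539) → reset → x⁺ = (-0.0723), jump to mode 2
Mode 2: flow for 0.8918 to horizon, guard not reached → x = (-0.3432)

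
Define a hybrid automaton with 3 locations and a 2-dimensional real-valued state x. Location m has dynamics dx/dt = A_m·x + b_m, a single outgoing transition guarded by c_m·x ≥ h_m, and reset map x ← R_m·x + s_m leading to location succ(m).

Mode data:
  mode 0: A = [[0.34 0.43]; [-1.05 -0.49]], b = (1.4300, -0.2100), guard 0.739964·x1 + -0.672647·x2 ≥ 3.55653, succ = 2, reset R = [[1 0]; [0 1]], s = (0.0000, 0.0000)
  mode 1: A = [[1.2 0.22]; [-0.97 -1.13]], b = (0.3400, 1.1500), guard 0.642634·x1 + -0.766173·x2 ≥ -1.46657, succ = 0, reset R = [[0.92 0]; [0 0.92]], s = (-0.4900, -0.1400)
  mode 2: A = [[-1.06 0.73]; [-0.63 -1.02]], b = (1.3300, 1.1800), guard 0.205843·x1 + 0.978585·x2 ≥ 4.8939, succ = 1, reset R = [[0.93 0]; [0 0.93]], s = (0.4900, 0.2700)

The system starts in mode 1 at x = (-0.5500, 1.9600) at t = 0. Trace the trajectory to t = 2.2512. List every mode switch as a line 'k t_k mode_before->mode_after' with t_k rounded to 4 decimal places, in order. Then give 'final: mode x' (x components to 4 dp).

Mode 1: guard c·x = -1.4666 hit at Δt = 1.0549 (t = 1.0549), x⁻ = (-0.3952, 1.5827) → reset → x⁺ = (-0.8536, 1.3161), jump to mode 0
Mode 0: flow for 1.1963 to horizon, guard not reached → x = (1.4468, 0.1810)

1 1.0549 1->0
final: 0 1.4468 0.1810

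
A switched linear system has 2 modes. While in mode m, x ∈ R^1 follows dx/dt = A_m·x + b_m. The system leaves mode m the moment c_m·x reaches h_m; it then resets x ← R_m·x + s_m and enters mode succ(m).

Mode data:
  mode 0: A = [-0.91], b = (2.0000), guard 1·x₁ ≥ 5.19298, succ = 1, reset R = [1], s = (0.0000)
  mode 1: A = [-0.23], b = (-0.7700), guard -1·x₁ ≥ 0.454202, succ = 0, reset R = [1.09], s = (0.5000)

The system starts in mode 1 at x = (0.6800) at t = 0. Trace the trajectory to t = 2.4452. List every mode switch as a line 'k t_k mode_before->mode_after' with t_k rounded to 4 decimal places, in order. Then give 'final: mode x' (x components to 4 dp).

1 1.4379 1->0
final: 0 1.3210

Mode 1: guard c·x = 0.4542 hit at Δt = 1.4379 (t = 1.4379), x⁻ = (-0.4542) → reset → x⁺ = (0.0049), jump to mode 0
Mode 0: flow for 1.0073 to horizon, guard not reached → x = (1.3210)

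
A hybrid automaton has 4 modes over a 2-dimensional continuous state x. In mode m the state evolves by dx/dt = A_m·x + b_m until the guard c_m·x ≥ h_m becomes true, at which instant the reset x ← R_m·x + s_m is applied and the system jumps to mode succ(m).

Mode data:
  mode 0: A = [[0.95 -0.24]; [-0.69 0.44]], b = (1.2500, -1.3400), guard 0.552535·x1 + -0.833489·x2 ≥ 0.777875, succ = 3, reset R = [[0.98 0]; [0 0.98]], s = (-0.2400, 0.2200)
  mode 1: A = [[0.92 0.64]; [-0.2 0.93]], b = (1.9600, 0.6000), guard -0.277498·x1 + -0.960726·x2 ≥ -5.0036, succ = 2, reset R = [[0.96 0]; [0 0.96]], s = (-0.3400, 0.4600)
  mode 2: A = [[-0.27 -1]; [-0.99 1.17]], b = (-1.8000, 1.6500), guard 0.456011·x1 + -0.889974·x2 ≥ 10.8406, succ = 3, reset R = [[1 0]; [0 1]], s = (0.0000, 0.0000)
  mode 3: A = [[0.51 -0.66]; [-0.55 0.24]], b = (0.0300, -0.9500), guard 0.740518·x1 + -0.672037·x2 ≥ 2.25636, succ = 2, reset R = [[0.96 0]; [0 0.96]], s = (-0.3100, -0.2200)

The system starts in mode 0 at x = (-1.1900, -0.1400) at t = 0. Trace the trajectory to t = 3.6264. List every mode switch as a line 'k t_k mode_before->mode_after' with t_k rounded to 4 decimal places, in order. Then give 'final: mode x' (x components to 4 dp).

1 1.2551 0->3
2 2.6143 3->2
final: 2 2.8287 -7.8731

Mode 0: guard c·x = 0.7779 hit at Δt = 1.2551 (t = 1.2551), x⁻ = (-0.5950, -1.3277) → reset → x⁺ = (-0.8231, -1.0811), jump to mode 3
Mode 3: guard c·x = 2.2564 hit at Δt = 1.3592 (t = 2.6143), x⁻ = (0.5851, -2.7127) → reset → x⁺ = (0.2517, -2.8242), jump to mode 2
Mode 2: flow for 1.0121 to horizon, guard not reached → x = (2.8287, -7.8731)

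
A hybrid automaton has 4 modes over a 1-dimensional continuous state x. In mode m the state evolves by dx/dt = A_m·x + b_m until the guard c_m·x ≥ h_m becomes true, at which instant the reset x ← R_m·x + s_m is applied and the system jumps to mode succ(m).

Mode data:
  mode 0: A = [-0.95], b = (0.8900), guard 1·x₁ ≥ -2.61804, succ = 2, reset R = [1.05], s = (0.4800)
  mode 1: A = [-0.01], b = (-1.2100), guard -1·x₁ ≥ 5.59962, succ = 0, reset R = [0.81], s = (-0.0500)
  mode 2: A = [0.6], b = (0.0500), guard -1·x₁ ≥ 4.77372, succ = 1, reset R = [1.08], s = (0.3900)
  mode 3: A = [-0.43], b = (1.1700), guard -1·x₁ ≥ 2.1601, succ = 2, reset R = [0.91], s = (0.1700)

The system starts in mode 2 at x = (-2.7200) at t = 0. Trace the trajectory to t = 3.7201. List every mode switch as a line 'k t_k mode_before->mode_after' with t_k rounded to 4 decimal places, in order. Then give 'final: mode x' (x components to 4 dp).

1 0.9600 2->1
2 1.6801 1->0
3 2.1438 0->2
4 3.4165 2->1
final: 1 -5.1180

Mode 2: guard c·x = 4.7737 hit at Δt = 0.9600 (t = 0.9600), x⁻ = (-4.7737) → reset → x⁺ = (-4.7656), jump to mode 1
Mode 1: guard c·x = 5.5996 hit at Δt = 0.7201 (t = 1.6801), x⁻ = (-5.5996) → reset → x⁺ = (-4.5857), jump to mode 0
Mode 0: guard c·x = -2.6180 hit at Δt = 0.4637 (t = 2.1438), x⁻ = (-2.6180) → reset → x⁺ = (-2.2689), jump to mode 2
Mode 2: guard c·x = 4.7737 hit at Δt = 1.2727 (t = 3.4165), x⁻ = (-4.7737) → reset → x⁺ = (-4.7656), jump to mode 1
Mode 1: flow for 0.3036 to horizon, guard not reached → x = (-5.1180)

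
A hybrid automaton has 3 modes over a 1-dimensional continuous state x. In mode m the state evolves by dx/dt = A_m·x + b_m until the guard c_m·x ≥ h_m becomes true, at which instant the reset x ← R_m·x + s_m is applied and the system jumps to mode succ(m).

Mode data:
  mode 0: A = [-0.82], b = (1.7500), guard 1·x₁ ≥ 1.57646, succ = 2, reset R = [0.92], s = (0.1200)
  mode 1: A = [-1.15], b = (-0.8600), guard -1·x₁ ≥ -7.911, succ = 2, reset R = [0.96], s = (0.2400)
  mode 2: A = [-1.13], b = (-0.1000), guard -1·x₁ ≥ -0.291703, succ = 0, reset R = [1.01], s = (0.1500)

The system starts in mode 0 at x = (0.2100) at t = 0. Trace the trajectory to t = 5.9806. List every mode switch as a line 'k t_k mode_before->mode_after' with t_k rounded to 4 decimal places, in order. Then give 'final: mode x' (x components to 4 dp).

1 1.5103 0->2
2 2.8140 2->0
3 4.1657 0->2
4 5.4694 2->0
final: 0 1.0231

Mode 0: guard c·x = 1.5765 hit at Δt = 1.5103 (t = 1.5103), x⁻ = (1.5765) → reset → x⁺ = (1.5703), jump to mode 2
Mode 2: guard c·x = -0.2917 hit at Δt = 1.3037 (t = 2.8140), x⁻ = (0.2917) → reset → x⁺ = (0.4446), jump to mode 0
Mode 0: guard c·x = 1.5765 hit at Δt = 1.3517 (t = 4.1657), x⁻ = (1.5765) → reset → x⁺ = (1.5703), jump to mode 2
Mode 2: guard c·x = -0.2917 hit at Δt = 1.3037 (t = 5.4694), x⁻ = (0.2917) → reset → x⁺ = (0.4446), jump to mode 0
Mode 0: flow for 0.5112 to horizon, guard not reached → x = (1.0231)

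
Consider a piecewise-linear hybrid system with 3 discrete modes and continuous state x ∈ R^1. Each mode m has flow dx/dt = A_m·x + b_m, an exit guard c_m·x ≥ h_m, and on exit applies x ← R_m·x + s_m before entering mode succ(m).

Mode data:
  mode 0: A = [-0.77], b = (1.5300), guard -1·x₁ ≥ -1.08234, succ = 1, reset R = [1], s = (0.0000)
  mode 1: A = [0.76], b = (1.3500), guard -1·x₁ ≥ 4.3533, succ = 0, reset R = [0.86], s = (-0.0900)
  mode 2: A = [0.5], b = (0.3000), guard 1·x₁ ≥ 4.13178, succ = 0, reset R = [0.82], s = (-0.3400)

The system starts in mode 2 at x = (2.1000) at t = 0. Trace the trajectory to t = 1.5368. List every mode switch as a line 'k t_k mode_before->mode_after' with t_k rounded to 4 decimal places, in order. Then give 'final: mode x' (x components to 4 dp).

1 1.1221 2->0
final: 0 2.7580

Mode 2: guard c·x = 4.1318 hit at Δt = 1.1221 (t = 1.1221), x⁻ = (4.1318) → reset → x⁺ = (3.0481), jump to mode 0
Mode 0: flow for 0.4147 to horizon, guard not reached → x = (2.7580)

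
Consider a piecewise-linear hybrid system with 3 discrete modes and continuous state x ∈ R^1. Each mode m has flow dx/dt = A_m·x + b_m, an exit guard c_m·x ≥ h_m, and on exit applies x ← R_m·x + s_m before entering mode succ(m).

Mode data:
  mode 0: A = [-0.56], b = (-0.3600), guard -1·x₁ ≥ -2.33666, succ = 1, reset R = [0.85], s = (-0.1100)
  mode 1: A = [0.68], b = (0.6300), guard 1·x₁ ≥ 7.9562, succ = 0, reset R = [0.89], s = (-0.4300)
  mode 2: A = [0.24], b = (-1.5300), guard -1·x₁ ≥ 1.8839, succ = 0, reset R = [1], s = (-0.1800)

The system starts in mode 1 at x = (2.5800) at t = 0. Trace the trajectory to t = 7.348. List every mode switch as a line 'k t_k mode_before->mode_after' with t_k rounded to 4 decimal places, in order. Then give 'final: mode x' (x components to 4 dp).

Mode 1: guard c·x = 7.9562 hit at Δt = 1.3669 (t = 1.3669), x⁻ = (7.9562) → reset → x⁺ = (6.6510), jump to mode 0
Mode 0: guard c·x = -2.3367 hit at Δt = 1.5987 (t = 2.9656), x⁻ = (2.3367) → reset → x⁺ = (1.8762), jump to mode 1
Mode 1: guard c·x = 7.9562 hit at Δt = 1.6964 (t = 4.6620), x⁻ = (7.9562) → reset → x⁺ = (6.6510), jump to mode 0
Mode 0: guard c·x = -2.3367 hit at Δt = 1.5987 (t = 6.2607), x⁻ = (2.3367) → reset → x⁺ = (1.8762), jump to mode 1
Mode 1: flow for 1.0873 to horizon, guard not reached → x = (4.9440)

1 1.3669 1->0
2 2.9656 0->1
3 4.6620 1->0
4 6.2607 0->1
final: 1 4.9440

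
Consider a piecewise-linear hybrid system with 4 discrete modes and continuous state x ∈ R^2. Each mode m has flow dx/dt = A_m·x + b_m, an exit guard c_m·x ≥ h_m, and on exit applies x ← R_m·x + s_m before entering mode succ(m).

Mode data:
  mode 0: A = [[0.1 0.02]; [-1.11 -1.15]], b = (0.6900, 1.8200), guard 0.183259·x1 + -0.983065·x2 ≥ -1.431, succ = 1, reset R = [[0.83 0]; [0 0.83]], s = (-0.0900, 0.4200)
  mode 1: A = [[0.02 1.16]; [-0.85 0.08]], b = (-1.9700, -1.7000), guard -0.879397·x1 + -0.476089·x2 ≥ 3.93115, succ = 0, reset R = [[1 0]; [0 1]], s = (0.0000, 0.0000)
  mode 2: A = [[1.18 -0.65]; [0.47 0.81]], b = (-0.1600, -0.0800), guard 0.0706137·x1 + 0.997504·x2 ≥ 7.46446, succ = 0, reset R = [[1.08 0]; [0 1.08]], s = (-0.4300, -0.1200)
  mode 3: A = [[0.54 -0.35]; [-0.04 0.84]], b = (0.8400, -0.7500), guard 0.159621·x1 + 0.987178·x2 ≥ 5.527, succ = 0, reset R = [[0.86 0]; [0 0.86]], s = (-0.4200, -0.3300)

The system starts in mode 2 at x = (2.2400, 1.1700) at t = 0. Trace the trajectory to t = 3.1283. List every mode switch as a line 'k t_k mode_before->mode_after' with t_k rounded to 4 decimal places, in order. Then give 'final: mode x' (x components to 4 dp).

Mode 2: guard c·x = 7.4645 hit at Δt = 1.3629 (t = 1.3629), x⁻ = (4.5517, 7.1609) → reset → x⁺ = (4.4858, 7.6138), jump to mode 0
Mode 0: guard c·x = -1.4310 hit at Δt = 0.5726 (t = 1.9355), x⁻ = (5.2134, 2.4275) → reset → x⁺ = (4.2371, 2.4348), jump to mode 1
Mode 1: flow for 1.1928 to horizon, guard not reached → x = (1.2250, -3.0803)

1 1.3629 2->0
2 1.9355 0->1
final: 1 1.2250 -3.0803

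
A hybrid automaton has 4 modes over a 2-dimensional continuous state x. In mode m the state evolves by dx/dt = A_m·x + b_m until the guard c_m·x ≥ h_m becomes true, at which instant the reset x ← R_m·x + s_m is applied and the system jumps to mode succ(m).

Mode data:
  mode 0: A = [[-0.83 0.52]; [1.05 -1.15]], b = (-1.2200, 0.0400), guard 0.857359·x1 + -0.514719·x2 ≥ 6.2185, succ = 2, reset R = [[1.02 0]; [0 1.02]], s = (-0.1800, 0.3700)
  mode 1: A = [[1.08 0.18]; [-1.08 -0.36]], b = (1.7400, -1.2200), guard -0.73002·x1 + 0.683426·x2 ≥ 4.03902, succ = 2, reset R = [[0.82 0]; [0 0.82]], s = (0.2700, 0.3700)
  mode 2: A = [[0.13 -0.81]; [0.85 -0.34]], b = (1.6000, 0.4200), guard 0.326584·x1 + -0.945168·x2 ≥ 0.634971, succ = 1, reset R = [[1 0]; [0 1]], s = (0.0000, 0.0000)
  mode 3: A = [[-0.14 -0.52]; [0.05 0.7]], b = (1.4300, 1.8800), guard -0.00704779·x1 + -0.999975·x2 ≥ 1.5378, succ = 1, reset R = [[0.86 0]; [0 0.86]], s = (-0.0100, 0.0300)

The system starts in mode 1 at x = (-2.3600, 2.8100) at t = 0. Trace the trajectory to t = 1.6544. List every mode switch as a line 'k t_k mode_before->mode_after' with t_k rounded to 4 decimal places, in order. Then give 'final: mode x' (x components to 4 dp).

1 0.6776 1->2
final: 2 -2.0853 0.9289

Mode 1: guard c·x = 4.0390 hit at Δt = 0.6776 (t = 0.6776), x⁻ = (-2.6428, 3.0870) → reset → x⁺ = (-1.8971, 2.9013), jump to mode 2
Mode 2: flow for 0.9768 to horizon, guard not reached → x = (-2.0853, 0.9289)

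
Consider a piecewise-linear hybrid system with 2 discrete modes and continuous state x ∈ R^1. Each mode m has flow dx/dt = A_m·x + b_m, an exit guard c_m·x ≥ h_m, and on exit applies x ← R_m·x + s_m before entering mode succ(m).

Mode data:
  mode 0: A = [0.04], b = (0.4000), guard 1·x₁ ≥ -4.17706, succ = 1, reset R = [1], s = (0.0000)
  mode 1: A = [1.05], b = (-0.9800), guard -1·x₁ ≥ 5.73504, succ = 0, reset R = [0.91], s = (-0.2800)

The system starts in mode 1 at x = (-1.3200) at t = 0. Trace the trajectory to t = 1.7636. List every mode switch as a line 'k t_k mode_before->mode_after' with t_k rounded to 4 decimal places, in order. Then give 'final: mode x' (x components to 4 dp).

Mode 1: guard c·x = 5.7350 hit at Δt = 1.0333 (t = 1.0333), x⁻ = (-5.7350) → reset → x⁺ = (-5.4989), jump to mode 0
Mode 0: flow for 0.7303 to horizon, guard not reached → x = (-5.3655)

1 1.0333 1->0
final: 0 -5.3655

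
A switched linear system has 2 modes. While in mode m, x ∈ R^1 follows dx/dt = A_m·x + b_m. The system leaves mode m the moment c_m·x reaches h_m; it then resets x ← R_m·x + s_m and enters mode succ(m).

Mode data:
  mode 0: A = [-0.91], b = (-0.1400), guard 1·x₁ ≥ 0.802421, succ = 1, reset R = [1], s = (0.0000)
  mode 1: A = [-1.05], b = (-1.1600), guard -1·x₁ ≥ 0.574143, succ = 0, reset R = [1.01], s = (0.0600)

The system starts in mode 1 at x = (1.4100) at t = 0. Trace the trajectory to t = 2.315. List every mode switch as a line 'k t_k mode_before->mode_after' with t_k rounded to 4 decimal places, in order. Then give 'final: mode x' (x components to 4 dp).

1 1.4818 1->0
final: 0 -0.3253

Mode 1: guard c·x = 0.5741 hit at Δt = 1.4818 (t = 1.4818), x⁻ = (-0.5741) → reset → x⁺ = (-0.5199), jump to mode 0
Mode 0: flow for 0.8332 to horizon, guard not reached → x = (-0.3253)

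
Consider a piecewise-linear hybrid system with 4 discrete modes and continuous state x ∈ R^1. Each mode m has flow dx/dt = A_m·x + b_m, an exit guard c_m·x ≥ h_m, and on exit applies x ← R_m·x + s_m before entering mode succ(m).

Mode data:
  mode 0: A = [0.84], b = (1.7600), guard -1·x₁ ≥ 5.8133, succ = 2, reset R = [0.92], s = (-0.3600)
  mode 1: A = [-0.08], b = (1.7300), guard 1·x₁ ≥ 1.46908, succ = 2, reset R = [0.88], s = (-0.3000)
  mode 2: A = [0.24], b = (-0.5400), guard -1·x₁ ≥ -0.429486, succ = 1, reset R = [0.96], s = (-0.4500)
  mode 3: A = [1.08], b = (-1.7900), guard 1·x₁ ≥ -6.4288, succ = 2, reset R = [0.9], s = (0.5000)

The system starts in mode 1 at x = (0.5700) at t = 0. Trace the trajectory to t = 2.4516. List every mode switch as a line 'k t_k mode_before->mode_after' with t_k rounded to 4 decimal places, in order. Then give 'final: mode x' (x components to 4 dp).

1 0.5455 1->2
2 2.0881 2->1
final: 1 0.5832

Mode 1: guard c·x = 1.4691 hit at Δt = 0.5455 (t = 0.5455), x⁻ = (1.4691) → reset → x⁺ = (0.9928), jump to mode 2
Mode 2: guard c·x = -0.4295 hit at Δt = 1.5426 (t = 2.0881), x⁻ = (0.4295) → reset → x⁺ = (-0.0377), jump to mode 1
Mode 1: flow for 0.3635 to horizon, guard not reached → x = (0.5832)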